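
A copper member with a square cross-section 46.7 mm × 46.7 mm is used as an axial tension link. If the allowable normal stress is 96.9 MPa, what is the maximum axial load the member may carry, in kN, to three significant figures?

A = 2181 mm².
P_max = σ_allow · A = 96.9 · 2181 = 211300 N = 211.3 kN.

211 kN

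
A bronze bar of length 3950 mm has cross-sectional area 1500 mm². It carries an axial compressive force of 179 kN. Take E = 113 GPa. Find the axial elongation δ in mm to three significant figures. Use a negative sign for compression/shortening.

-4.17 mm

δ_mech = NL/(AE) = -179000·3950/(1500·113000) = -4.171 mm.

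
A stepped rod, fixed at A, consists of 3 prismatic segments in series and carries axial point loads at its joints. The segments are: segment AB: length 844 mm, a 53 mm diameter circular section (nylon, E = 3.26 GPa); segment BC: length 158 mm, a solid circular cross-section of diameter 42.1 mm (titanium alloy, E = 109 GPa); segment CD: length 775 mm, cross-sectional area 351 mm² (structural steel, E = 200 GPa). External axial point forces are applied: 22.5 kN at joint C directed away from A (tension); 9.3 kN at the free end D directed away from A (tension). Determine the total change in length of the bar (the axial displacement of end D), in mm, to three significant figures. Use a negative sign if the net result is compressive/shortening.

Internal axial forces (sectioning from the free end, tension +): N_CD = 9.3 kN, N_BC = 31.8 kN, N_AB = 31.8 kN.
A_AB = 2206 mm².
A_BC = 1392 mm².
δ_AB = 31800·844/(2206·3260) = 3.732 mm
δ_BC = 31800·158/(1392·109000) = 0.03311 mm
δ_CD = 9300·775/(351·200000) = 0.1027 mm
δ = Σδ_i = 3.868 mm.

3.87 mm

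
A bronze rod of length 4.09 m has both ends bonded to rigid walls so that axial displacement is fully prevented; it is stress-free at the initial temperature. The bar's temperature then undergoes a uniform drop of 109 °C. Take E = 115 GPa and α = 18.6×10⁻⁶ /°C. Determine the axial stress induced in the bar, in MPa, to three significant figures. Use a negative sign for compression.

Free thermal expansion αLΔT = 18.6e-6 · 4090 · -109 = -8.292 mm.
The walls impose strain ε = −(-8.292)/4090 = 2.0274e-03; σ = Eε = 115000 · 2.0274e-03 = 233.2 MPa.

233 MPa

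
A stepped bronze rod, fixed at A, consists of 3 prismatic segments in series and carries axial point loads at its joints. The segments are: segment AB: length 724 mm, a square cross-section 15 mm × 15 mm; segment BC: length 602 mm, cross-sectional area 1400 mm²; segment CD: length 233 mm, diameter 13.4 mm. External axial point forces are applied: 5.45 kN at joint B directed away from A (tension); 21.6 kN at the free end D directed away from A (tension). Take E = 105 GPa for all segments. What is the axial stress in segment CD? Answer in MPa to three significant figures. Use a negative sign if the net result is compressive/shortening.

Internal axial forces (sectioning from the free end, tension +): N_CD = 21.6 kN, N_BC = 21.6 kN, N_AB = 27.05 kN.
A_CD = 141 mm².
σ_CD = N_CD/A_CD = 21600/141 = 153.2 MPa.

153 MPa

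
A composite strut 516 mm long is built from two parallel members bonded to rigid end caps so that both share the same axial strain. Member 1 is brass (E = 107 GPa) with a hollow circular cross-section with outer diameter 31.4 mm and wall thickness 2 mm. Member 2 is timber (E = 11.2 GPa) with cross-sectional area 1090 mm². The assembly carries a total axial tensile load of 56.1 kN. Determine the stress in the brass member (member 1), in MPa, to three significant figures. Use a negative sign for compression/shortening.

188 MPa

A_1 = 184.7 mm².
Equal strain + equilibrium ⇒ each member carries load in proportion to AE: A₁E₁ = 19770000 N, A₂E₂ = 12210000 N, ΣAE = 31970000 N.
σ₁ = P·E₁/ΣAE = 56100·107000/31970000 = 187.7 MPa.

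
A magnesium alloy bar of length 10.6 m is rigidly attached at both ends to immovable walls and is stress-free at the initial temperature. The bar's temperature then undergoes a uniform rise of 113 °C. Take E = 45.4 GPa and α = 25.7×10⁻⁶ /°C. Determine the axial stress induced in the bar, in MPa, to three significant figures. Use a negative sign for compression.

Free thermal expansion αLΔT = 25.7e-6 · 10600 · 113 = 30.78 mm.
The walls impose strain ε = −(30.78)/10600 = -2.9041e-03; σ = Eε = 45400 · -2.9041e-03 = -131.8 MPa.

-132 MPa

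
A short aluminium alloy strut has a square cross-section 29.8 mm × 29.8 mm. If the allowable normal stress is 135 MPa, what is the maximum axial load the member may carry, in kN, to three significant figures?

120 kN

A = 888 mm².
P_max = σ_allow · A = 135 · 888 = 119900 N = 119.9 kN.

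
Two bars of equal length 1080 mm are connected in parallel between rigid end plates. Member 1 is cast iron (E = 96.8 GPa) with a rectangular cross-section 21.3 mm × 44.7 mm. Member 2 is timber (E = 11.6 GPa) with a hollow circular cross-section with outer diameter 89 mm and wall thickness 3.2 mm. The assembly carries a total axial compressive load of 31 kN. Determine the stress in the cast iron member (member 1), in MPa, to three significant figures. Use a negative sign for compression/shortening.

-29.4 MPa

A_1 = 952.1 mm².
A_2 = 862.6 mm².
Equal strain + equilibrium ⇒ each member carries load in proportion to AE: A₁E₁ = 92160000 N, A₂E₂ = 10010000 N, ΣAE = 102200000 N.
σ₁ = P·E₁/ΣAE = -31000·96800/102200000 = -29.37 MPa.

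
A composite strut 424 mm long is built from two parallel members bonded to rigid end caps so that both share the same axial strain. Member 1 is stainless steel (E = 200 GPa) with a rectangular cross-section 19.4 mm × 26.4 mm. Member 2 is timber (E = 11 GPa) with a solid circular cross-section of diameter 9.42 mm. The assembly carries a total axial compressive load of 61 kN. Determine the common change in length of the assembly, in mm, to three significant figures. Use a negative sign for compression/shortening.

A_1 = 512.2 mm².
A_2 = 69.69 mm².
Equal strain + equilibrium ⇒ each member carries load in proportion to AE: A₁E₁ = 102400000 N, A₂E₂ = 766600 N, ΣAE = 103200000 N.
δ = PL/ΣAE = -61000·424/103200000 = -0.2506 mm.

-0.251 mm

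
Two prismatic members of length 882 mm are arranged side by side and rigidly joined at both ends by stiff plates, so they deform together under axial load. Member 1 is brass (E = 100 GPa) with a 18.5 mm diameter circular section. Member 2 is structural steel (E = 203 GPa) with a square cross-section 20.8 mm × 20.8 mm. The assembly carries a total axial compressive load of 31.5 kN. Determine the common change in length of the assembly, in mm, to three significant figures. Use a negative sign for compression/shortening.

-0.242 mm

A_1 = 268.8 mm².
A_2 = 432.6 mm².
Equal strain + equilibrium ⇒ each member carries load in proportion to AE: A₁E₁ = 26880000 N, A₂E₂ = 87830000 N, ΣAE = 114700000 N.
δ = PL/ΣAE = -31500·882/114700000 = -0.2422 mm.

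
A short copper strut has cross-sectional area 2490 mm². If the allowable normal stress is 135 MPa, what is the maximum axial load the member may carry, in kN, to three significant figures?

P_max = σ_allow · A = 135 · 2490 = 336200 N = 336.1 kN.

336 kN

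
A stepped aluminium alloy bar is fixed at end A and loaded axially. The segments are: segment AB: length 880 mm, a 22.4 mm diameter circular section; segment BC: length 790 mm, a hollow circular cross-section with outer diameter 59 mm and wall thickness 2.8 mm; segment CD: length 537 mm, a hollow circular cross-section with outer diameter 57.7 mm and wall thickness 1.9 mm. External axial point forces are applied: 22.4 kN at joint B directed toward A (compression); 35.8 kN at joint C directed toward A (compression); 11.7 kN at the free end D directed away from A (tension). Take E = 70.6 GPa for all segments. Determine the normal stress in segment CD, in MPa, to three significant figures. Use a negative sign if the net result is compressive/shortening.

Internal axial forces (sectioning from the free end, tension +): N_CD = 11.7 kN, N_BC = -24.1 kN, N_AB = -46.5 kN.
A_CD = 333.1 mm².
σ_CD = N_CD/A_CD = 11700/333.1 = 35.13 MPa.

35.1 MPa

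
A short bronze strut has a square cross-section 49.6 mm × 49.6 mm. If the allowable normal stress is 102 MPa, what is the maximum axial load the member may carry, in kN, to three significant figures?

251 kN

A = 2460 mm².
P_max = σ_allow · A = 102 · 2460 = 250900 N = 250.9 kN.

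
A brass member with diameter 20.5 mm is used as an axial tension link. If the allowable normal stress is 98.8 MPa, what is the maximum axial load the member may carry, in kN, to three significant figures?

32.6 kN

A = 330.1 mm².
P_max = σ_allow · A = 98.8 · 330.1 = 32610 N = 32.61 kN.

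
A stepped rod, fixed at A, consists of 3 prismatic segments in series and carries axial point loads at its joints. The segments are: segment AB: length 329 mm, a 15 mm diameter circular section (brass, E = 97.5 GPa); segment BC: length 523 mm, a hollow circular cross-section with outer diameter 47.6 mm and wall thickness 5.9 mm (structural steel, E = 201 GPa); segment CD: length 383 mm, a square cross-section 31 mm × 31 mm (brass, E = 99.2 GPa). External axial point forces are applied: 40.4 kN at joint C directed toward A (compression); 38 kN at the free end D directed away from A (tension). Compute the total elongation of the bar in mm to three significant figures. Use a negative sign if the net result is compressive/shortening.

0.0988 mm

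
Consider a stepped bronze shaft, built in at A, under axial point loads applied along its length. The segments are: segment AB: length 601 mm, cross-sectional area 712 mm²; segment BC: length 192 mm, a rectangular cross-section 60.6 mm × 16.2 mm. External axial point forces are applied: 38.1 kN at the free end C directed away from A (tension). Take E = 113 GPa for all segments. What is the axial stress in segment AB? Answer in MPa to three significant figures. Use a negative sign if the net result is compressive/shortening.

53.5 MPa

Internal axial forces (sectioning from the free end, tension +): N_BC = 38.1 kN, N_AB = 38.1 kN.
σ_AB = N_AB/A_AB = 38100/712 = 53.51 MPa.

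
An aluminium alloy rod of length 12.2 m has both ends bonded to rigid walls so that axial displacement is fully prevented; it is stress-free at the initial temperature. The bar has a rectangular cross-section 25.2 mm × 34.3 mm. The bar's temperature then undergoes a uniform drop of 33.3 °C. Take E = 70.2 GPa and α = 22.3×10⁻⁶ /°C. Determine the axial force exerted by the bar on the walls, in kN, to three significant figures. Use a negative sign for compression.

45.1 kN

Free thermal expansion αLΔT = 22.3e-6 · 12200 · -33.3 = -9.06 mm.
The walls impose strain ε = −(-9.06)/12200 = 7.4259e-04; σ = Eε = 70200 · 7.4259e-04 = 52.13 MPa.
Wall reaction R = σ·A = 52.13·864.4 = 45060 N = 45.06 kN.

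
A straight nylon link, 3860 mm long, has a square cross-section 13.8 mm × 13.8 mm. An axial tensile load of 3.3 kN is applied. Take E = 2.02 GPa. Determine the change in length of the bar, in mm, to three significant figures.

33.1 mm

A = 190.4 mm².
δ_mech = NL/(AE) = 3300·3860/(190.4·2020) = 33.11 mm.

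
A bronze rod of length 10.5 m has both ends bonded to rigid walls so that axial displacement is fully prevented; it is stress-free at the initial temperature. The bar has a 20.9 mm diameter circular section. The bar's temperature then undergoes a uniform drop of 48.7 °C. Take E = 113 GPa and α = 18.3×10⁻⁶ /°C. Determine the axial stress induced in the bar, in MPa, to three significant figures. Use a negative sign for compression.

101 MPa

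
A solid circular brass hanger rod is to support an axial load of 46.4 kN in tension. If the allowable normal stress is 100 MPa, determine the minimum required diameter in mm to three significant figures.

24.3 mm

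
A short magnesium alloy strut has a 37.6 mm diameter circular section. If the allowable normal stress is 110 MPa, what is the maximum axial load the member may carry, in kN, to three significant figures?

122 kN

A = 1110 mm².
P_max = σ_allow · A = 110 · 1110 = 122100 N = 122.1 kN.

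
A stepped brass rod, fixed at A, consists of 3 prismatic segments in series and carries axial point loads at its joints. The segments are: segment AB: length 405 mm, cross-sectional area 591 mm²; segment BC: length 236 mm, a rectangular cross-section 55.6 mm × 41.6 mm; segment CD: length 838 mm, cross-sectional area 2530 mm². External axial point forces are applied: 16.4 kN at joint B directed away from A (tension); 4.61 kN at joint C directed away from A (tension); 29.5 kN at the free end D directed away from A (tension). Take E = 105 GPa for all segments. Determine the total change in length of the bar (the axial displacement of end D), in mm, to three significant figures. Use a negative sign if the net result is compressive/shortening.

0.456 mm

Internal axial forces (sectioning from the free end, tension +): N_CD = 29.5 kN, N_BC = 34.11 kN, N_AB = 50.51 kN.
A_BC = 2313 mm².
δ_AB = 50510·405/(591·105000) = 0.3297 mm
δ_BC = 34110·236/(2313·105000) = 0.03315 mm
δ_CD = 29500·838/(2530·105000) = 0.09306 mm
δ = Σδ_i = 0.4559 mm.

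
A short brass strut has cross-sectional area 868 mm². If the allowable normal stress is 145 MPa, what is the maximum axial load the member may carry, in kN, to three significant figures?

126 kN

P_max = σ_allow · A = 145 · 868 = 125900 N = 125.9 kN.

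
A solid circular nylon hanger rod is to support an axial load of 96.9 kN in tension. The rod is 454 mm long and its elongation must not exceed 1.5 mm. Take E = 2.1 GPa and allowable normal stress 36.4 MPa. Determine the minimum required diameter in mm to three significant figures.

Required area A ≥ P/σ_allow = 96900/36.4 = 2662 mm².
For a solid circular section, d ≥ √(4A/π) = 58.22 mm.
Elongation limit: A ≥ PL/(Eδ_allow) = 96900·454/(2100·1.5) = 13970 mm² ⇒ d ≥ 133.3 mm.
The elongation limit governs.

133 mm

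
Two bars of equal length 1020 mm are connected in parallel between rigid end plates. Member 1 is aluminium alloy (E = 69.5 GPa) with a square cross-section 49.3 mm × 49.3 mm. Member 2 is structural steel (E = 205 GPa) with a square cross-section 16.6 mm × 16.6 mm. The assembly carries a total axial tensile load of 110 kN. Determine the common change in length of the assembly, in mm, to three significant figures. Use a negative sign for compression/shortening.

A_1 = 2430 mm².
A_2 = 275.6 mm².
Equal strain + equilibrium ⇒ each member carries load in proportion to AE: A₁E₁ = 168900000 N, A₂E₂ = 56490000 N, ΣAE = 225400000 N.
δ = PL/ΣAE = 110000·1020/225400000 = 0.4978 mm.

0.498 mm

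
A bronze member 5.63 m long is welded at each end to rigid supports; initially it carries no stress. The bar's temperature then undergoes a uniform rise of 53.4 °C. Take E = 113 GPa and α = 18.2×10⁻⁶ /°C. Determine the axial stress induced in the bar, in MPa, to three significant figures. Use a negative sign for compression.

Free thermal expansion αLΔT = 18.2e-6 · 5630 · 53.4 = 5.472 mm.
The walls impose strain ε = −(5.472)/5630 = -9.7188e-04; σ = Eε = 113000 · -9.7188e-04 = -109.8 MPa.

-110 MPa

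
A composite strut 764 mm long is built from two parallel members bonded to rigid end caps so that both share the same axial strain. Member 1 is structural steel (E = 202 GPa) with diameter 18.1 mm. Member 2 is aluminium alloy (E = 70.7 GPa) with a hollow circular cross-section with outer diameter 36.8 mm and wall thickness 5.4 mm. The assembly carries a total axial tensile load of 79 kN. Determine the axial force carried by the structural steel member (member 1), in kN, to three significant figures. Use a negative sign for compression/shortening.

45.8 kN

A_1 = 257.3 mm².
A_2 = 532.7 mm².
Equal strain + equilibrium ⇒ each member carries load in proportion to AE: A₁E₁ = 51980000 N, A₂E₂ = 37660000 N, ΣAE = 89640000 N.
F₁ = P·A₁E₁/ΣAE = 79000·51980000/89640000 = 45810 N.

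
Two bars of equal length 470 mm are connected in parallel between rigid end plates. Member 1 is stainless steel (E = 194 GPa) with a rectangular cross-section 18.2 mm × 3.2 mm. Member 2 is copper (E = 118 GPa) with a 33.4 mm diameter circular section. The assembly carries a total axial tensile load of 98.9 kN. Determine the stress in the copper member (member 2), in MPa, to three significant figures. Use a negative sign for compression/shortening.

A_1 = 58.24 mm².
A_2 = 876.2 mm².
Equal strain + equilibrium ⇒ each member carries load in proportion to AE: A₁E₁ = 11300000 N, A₂E₂ = 103400000 N, ΣAE = 114700000 N.
σ₂ = P·E₂/ΣAE = 98900·118000/114700000 = 101.8 MPa.

102 MPa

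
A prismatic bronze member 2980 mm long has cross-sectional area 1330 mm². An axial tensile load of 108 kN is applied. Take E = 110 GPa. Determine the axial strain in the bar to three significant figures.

7.38e-04

σ = N/A = 81.2 MPa; ε = σ/E = 81.2/110000 = 7.382e-04.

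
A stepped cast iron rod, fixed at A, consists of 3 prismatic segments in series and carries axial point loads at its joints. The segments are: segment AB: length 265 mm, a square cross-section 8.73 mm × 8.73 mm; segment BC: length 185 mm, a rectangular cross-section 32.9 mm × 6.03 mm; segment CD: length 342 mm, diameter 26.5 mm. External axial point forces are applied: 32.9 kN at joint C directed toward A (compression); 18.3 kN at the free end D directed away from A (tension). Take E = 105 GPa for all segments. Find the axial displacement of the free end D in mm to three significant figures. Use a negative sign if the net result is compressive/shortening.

Internal axial forces (sectioning from the free end, tension +): N_CD = 18.3 kN, N_BC = -14.6 kN, N_AB = -14.6 kN.
A_AB = 76.21 mm².
A_BC = 198.4 mm².
A_CD = 551.5 mm².
δ_AB = -14600·265/(76.21·105000) = -0.4835 mm
δ_BC = -14600·185/(198.4·105000) = -0.1297 mm
δ_CD = 18300·342/(551.5·105000) = 0.1081 mm
δ = Σδ_i = -0.5051 mm.

-0.505 mm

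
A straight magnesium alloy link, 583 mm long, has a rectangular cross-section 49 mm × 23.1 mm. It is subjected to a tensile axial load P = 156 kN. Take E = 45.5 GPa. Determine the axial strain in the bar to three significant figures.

A = 1132 mm².
σ = N/A = 137.8 MPa; ε = σ/E = 137.8/45500 = 3.029e-03.

0.00303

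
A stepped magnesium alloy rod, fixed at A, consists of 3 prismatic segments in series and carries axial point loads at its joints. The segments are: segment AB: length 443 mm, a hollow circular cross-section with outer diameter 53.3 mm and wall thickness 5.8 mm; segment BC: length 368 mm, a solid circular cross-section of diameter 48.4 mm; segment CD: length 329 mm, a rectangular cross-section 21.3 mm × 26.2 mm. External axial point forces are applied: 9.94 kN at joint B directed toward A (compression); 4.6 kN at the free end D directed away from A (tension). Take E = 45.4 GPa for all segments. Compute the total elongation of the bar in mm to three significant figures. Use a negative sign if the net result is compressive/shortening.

0.0198 mm

Internal axial forces (sectioning from the free end, tension +): N_CD = 4.6 kN, N_BC = 4.6 kN, N_AB = -5.34 kN.
A_AB = 865.5 mm².
A_BC = 1840 mm².
A_CD = 558.1 mm².
δ_AB = -5340·443/(865.5·45400) = -0.0602 mm
δ_BC = 4600·368/(1840·45400) = 0.02027 mm
δ_CD = 4600·329/(558.1·45400) = 0.05973 mm
δ = Σδ_i = 0.0198 mm.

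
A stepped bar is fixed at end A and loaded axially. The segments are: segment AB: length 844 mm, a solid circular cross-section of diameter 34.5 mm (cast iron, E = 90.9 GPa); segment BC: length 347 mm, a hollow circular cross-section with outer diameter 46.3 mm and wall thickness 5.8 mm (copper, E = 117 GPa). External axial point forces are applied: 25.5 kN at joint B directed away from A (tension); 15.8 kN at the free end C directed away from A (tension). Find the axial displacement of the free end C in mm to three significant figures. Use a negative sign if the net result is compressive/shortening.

0.474 mm

Internal axial forces (sectioning from the free end, tension +): N_BC = 15.8 kN, N_AB = 41.3 kN.
A_AB = 934.8 mm².
A_BC = 738 mm².
δ_AB = 41300·844/(934.8·90900) = 0.4102 mm
δ_BC = 15800·347/(738·117000) = 0.0635 mm
δ = Σδ_i = 0.4737 mm.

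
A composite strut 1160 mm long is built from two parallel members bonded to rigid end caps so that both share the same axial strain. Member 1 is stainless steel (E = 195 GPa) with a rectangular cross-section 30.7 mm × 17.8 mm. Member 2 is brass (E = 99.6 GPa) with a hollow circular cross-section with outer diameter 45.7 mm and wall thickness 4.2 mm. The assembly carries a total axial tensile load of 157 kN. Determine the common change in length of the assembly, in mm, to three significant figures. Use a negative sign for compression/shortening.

A_1 = 546.5 mm².
A_2 = 547.6 mm².
Equal strain + equilibrium ⇒ each member carries load in proportion to AE: A₁E₁ = 106600000 N, A₂E₂ = 54540000 N, ΣAE = 161100000 N.
δ = PL/ΣAE = 157000·1160/161100000 = 1.13 mm.

1.13 mm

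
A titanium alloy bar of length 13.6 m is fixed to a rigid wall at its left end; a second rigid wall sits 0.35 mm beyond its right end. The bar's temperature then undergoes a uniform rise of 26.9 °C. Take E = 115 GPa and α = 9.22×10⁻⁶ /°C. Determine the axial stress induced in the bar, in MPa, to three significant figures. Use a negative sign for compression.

Free thermal expansion αLΔT = 9.22e-6 · 13600 · 26.9 = 3.373 mm.
The walls engage after the gap closes; constrained expansion = 3.373 − 0.35 = 3.023 mm.
The walls impose strain ε = −(3.023)/13600 = -2.2228e-04; σ = Eε = 115000 · -2.2228e-04 = -25.56 MPa.

-25.6 MPa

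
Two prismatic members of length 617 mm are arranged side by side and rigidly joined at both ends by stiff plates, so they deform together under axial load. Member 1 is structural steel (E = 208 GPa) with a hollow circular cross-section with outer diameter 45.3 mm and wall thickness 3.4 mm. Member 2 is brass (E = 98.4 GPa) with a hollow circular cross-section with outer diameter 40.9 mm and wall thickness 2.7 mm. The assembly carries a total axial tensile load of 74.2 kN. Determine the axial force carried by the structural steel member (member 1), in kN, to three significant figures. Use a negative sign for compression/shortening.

A_1 = 447.6 mm².
A_2 = 324 mm².
Equal strain + equilibrium ⇒ each member carries load in proportion to AE: A₁E₁ = 93090000 N, A₂E₂ = 31880000 N, ΣAE = 125000000 N.
F₁ = P·A₁E₁/ΣAE = 74200·93090000/125000000 = 55270 N.

55.3 kN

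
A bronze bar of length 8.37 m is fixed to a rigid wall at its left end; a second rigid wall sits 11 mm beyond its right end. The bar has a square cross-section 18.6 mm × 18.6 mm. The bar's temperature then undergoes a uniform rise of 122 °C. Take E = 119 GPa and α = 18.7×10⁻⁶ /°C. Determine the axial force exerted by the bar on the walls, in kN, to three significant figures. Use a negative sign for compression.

Free thermal expansion αLΔT = 18.7e-6 · 8370 · 122 = 19.1 mm.
The walls engage after the gap closes; constrained expansion = 19.1 − 11 = 8.095 mm.
The walls impose strain ε = −(8.095)/8370 = -9.6718e-04; σ = Eε = 119000 · -9.6718e-04 = -115.1 MPa.
Wall reaction R = σ·A = -115.1·346 = -39820 N = -39.82 kN.

-39.8 kN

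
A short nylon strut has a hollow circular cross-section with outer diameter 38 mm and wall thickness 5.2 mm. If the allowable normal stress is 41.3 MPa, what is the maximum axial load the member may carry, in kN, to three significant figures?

A = 535.8 mm².
P_max = σ_allow · A = 41.3 · 535.8 = 22130 N = 22.13 kN.

22.1 kN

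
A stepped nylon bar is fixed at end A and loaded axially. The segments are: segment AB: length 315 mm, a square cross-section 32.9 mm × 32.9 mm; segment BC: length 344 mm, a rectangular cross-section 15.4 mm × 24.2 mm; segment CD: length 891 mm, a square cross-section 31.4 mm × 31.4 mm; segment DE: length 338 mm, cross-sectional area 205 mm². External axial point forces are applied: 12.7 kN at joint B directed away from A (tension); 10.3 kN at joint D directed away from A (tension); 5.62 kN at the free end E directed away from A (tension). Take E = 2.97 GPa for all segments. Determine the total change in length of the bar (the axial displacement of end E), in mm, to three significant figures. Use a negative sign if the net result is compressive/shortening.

Internal axial forces (sectioning from the free end, tension +): N_DE = 5.62 kN, N_CD = 15.92 kN, N_BC = 15.92 kN, N_AB = 28.62 kN.
A_AB = 1082 mm².
A_BC = 372.7 mm².
A_CD = 986 mm².
δ_AB = 28620·315/(1082·2970) = 2.804 mm
δ_BC = 15920·344/(372.7·2970) = 4.948 mm
δ_CD = 15920·891/(986·2970) = 4.844 mm
δ_DE = 5620·338/(205·2970) = 3.12 mm
δ = Σδ_i = 15.72 mm.

15.7 mm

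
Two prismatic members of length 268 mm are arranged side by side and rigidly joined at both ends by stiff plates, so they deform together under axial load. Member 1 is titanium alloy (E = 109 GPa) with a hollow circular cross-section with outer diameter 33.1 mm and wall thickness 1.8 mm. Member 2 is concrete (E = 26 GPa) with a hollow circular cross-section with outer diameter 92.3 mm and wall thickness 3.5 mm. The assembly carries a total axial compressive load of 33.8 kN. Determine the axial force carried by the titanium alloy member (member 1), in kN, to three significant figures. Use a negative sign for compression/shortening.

-14.6 kN

A_1 = 177 mm².
A_2 = 976.4 mm².
Equal strain + equilibrium ⇒ each member carries load in proportion to AE: A₁E₁ = 19290000 N, A₂E₂ = 25390000 N, ΣAE = 44680000 N.
F₁ = P·A₁E₁/ΣAE = -33800·19290000/44680000 = -14590 N.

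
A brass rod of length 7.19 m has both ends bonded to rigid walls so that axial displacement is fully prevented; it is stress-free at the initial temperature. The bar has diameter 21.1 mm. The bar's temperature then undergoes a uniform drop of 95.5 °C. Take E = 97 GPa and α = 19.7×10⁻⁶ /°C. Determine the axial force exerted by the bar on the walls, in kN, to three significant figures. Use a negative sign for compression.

Free thermal expansion αLΔT = 19.7e-6 · 7190 · -95.5 = -13.53 mm.
The walls impose strain ε = −(-13.53)/7190 = 1.8813e-03; σ = Eε = 97000 · 1.8813e-03 = 182.5 MPa.
Wall reaction R = σ·A = 182.5·349.7 = 63810 N = 63.81 kN.

63.8 kN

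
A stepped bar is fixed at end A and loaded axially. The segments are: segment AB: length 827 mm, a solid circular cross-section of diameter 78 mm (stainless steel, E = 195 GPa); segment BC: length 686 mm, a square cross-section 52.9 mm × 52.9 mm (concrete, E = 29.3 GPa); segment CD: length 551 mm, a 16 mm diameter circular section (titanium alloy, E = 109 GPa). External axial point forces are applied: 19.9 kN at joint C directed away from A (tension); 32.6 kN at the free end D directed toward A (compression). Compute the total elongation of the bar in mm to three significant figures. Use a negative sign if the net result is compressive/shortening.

Internal axial forces (sectioning from the free end, tension +): N_CD = -32.6 kN, N_BC = -12.7 kN, N_AB = -12.7 kN.
A_AB = 4778 mm².
A_BC = 2798 mm².
A_CD = 201.1 mm².
δ_AB = -12700·827/(4778·195000) = -0.01127 mm
δ_BC = -12700·686/(2798·29300) = -0.1063 mm
δ_CD = -32600·551/(201.1·109000) = -0.8196 mm
δ = Σδ_i = -0.9371 mm.

-0.937 mm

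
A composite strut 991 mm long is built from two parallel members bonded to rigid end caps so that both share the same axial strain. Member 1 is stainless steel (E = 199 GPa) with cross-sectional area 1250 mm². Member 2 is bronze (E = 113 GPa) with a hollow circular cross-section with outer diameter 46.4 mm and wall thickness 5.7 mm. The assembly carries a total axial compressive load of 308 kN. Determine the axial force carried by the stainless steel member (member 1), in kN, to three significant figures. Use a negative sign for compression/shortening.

A_2 = 728.8 mm².
Equal strain + equilibrium ⇒ each member carries load in proportion to AE: A₁E₁ = 248800000 N, A₂E₂ = 82360000 N, ΣAE = 331100000 N.
F₁ = P·A₁E₁/ΣAE = -308000·248800000/331100000 = -231400 N.

-231 kN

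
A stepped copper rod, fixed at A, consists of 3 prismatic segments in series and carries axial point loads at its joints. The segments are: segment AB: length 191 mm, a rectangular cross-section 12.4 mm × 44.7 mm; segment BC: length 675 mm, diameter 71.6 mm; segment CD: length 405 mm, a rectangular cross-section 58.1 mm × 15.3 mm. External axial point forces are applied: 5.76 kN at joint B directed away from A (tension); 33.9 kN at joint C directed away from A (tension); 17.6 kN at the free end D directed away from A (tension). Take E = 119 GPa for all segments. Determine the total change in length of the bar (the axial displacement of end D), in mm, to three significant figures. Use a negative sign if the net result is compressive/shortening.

Internal axial forces (sectioning from the free end, tension +): N_CD = 17.6 kN, N_BC = 51.5 kN, N_AB = 57.26 kN.
A_AB = 554.3 mm².
A_BC = 4026 mm².
A_CD = 888.9 mm².
δ_AB = 57260·191/(554.3·119000) = 0.1658 mm
δ_BC = 51500·675/(4026·119000) = 0.07255 mm
δ_CD = 17600·405/(888.9·119000) = 0.06738 mm
δ = Σδ_i = 0.3057 mm.

0.306 mm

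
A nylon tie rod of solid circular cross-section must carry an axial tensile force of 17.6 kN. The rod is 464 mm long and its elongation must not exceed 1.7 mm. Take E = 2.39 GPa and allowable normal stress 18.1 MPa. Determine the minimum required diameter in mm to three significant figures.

50.6 mm

Required area A ≥ P/σ_allow = 17600/18.1 = 972.4 mm².
For a solid circular section, d ≥ √(4A/π) = 35.19 mm.
Elongation limit: A ≥ PL/(Eδ_allow) = 17600·464/(2390·1.7) = 2010 mm² ⇒ d ≥ 50.59 mm.
The elongation limit governs.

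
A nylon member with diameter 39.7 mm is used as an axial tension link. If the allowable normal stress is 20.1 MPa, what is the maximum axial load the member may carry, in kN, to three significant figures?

24.9 kN

A = 1238 mm².
P_max = σ_allow · A = 20.1 · 1238 = 24880 N = 24.88 kN.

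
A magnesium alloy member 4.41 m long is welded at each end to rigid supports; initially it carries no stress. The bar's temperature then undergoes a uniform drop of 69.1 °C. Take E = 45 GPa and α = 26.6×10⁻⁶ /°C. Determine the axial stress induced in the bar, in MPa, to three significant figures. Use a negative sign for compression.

82.7 MPa

Free thermal expansion αLΔT = 26.6e-6 · 4410 · -69.1 = -8.106 mm.
The walls impose strain ε = −(-8.106)/4410 = 1.8381e-03; σ = Eε = 45000 · 1.8381e-03 = 82.71 MPa.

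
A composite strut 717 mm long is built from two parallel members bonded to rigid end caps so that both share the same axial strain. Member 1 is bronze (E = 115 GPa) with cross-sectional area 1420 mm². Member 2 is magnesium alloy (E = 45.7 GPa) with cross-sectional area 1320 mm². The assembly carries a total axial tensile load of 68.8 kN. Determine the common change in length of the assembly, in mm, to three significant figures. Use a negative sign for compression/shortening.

0.221 mm

Equal strain + equilibrium ⇒ each member carries load in proportion to AE: A₁E₁ = 163300000 N, A₂E₂ = 60320000 N, ΣAE = 223600000 N.
δ = PL/ΣAE = 68800·717/223600000 = 0.2206 mm.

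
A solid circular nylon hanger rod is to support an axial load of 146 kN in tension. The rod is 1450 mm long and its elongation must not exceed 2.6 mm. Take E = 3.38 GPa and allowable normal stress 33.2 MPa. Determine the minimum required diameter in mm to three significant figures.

Required area A ≥ P/σ_allow = 146000/33.2 = 4398 mm².
For a solid circular section, d ≥ √(4A/π) = 74.83 mm.
Elongation limit: A ≥ PL/(Eδ_allow) = 146000·1450/(3380·2.6) = 24090 mm² ⇒ d ≥ 175.1 mm.
The elongation limit governs.

175 mm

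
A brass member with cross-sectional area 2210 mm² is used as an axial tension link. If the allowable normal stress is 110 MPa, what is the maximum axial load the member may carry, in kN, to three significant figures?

243 kN

P_max = σ_allow · A = 110 · 2210 = 243100 N = 243.1 kN.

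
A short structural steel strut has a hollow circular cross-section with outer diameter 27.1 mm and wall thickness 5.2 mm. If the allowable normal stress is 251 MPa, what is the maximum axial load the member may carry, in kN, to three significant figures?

A = 357.8 mm².
P_max = σ_allow · A = 251 · 357.8 = 89800 N = 89.8 kN.

89.8 kN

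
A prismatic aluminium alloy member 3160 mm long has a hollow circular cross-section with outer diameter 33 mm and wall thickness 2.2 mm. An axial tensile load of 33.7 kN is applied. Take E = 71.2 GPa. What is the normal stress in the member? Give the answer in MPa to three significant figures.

A = 212.9 mm².
σ = N/A = 33700/212.9 = 158.3 MPa.

158 MPa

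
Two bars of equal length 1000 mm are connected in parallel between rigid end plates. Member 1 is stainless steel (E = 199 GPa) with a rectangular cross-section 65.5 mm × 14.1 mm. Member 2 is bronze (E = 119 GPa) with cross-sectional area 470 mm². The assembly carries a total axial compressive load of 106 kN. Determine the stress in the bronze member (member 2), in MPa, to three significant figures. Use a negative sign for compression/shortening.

A_1 = 923.5 mm².
Equal strain + equilibrium ⇒ each member carries load in proportion to AE: A₁E₁ = 183800000 N, A₂E₂ = 55930000 N, ΣAE = 239700000 N.
σ₂ = P·E₂/ΣAE = -106000·119000/239700000 = -52.62 MPa.

-52.6 MPa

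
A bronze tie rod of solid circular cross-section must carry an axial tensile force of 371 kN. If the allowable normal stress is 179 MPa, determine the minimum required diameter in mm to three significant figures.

51.4 mm

Required area A ≥ P/σ_allow = 371000/179 = 2073 mm².
For a solid circular section, d ≥ √(4A/π) = 51.37 mm.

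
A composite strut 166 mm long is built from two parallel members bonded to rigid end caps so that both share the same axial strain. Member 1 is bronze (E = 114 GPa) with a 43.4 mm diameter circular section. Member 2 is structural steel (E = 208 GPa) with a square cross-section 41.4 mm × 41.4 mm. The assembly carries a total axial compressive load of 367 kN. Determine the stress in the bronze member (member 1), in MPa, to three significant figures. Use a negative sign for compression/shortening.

A_1 = 1479 mm².
A_2 = 1714 mm².
Equal strain + equilibrium ⇒ each member carries load in proportion to AE: A₁E₁ = 168600000 N, A₂E₂ = 356500000 N, ΣAE = 525100000 N.
σ₁ = P·E₁/ΣAE = -367000·114000/525100000 = -79.67 MPa.

-79.7 MPa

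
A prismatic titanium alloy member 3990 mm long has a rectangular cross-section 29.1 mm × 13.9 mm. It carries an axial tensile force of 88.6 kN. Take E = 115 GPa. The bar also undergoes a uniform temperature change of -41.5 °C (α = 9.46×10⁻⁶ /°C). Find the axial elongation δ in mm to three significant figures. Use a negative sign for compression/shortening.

A = 404.5 mm².
δ_mech = NL/(AE) = 88600·3990/(404.5·115000) = 7.6 mm.
δ_thermal = αLΔT = 9.46e-6·3990·-41.5 = -1.566 mm.
δ = δ_mech + δ_thermal = 6.033 mm.

6.03 mm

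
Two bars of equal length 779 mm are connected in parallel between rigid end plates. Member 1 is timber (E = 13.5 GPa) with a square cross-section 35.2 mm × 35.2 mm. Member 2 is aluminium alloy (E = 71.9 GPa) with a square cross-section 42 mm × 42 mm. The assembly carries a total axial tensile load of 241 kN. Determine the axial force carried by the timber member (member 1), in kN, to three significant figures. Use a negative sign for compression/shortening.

A_1 = 1239 mm².
A_2 = 1764 mm².
Equal strain + equilibrium ⇒ each member carries load in proportion to AE: A₁E₁ = 16730000 N, A₂E₂ = 126800000 N, ΣAE = 143600000 N.
F₁ = P·A₁E₁/ΣAE = 241000·16730000/143600000 = 28080 N.

28.1 kN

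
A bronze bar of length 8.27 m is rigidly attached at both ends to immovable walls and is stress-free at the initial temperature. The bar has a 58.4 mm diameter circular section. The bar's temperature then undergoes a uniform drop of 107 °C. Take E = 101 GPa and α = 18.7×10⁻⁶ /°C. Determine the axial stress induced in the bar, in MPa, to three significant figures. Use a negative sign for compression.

202 MPa

Free thermal expansion αLΔT = 18.7e-6 · 8270 · -107 = -16.55 mm.
The walls impose strain ε = −(-16.55)/8270 = 2.0009e-03; σ = Eε = 101000 · 2.0009e-03 = 202.1 MPa.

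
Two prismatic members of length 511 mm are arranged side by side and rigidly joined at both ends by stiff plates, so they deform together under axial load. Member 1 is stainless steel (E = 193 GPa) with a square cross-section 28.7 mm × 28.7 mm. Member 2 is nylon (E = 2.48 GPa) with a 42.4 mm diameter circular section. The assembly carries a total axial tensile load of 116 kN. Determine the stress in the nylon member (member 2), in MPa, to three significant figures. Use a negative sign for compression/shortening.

A_1 = 823.7 mm².
A_2 = 1412 mm².
Equal strain + equilibrium ⇒ each member carries load in proportion to AE: A₁E₁ = 159000000 N, A₂E₂ = 3502000 N, ΣAE = 162500000 N.
σ₂ = P·E₂/ΣAE = 116000·2480/162500000 = 1.771 MPa.

1.77 MPa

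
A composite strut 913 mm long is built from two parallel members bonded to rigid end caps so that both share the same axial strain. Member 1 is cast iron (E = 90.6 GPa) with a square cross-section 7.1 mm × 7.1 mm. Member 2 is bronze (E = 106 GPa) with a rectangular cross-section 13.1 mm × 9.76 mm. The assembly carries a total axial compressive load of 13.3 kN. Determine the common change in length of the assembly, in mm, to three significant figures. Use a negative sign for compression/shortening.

A_1 = 50.41 mm².
A_2 = 127.9 mm².
Equal strain + equilibrium ⇒ each member carries load in proportion to AE: A₁E₁ = 4567000 N, A₂E₂ = 13550000 N, ΣAE = 18120000 N.
δ = PL/ΣAE = -13300·913/18120000 = -0.6701 mm.

-0.670 mm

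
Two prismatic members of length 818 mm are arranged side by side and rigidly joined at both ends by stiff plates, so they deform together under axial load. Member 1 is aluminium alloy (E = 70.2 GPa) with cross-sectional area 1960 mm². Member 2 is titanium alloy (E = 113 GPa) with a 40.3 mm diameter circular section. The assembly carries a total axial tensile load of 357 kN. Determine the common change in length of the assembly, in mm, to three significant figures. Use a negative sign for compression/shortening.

1.04 mm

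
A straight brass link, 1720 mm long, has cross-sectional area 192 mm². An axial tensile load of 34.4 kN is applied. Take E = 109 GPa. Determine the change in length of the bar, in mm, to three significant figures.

2.83 mm

δ_mech = NL/(AE) = 34400·1720/(192·109000) = 2.827 mm.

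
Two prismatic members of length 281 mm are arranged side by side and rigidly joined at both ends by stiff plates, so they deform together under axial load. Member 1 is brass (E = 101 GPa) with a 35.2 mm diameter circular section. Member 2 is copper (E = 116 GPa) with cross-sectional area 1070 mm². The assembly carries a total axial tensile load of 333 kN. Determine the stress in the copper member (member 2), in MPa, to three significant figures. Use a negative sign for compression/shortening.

A_1 = 973.1 mm².
Equal strain + equilibrium ⇒ each member carries load in proportion to AE: A₁E₁ = 98290000 N, A₂E₂ = 124100000 N, ΣAE = 222400000 N.
σ₂ = P·E₂/ΣAE = 333000·116000/222400000 = 173.7 MPa.

174 MPa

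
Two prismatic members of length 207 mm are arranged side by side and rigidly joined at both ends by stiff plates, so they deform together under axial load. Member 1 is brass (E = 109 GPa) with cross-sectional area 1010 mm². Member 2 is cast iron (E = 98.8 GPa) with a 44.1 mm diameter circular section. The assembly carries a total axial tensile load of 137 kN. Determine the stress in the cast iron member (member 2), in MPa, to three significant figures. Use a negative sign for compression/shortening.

51.9 MPa

A_2 = 1527 mm².
Equal strain + equilibrium ⇒ each member carries load in proportion to AE: A₁E₁ = 110100000 N, A₂E₂ = 150900000 N, ΣAE = 261000000 N.
σ₂ = P·E₂/ΣAE = 137000·98800/261000000 = 51.86 MPa.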